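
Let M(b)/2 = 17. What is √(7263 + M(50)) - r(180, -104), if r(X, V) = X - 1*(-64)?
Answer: -244 + √7297 ≈ -158.58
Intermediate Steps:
r(X, V) = 64 + X (r(X, V) = X + 64 = 64 + X)
M(b) = 34 (M(b) = 2*17 = 34)
√(7263 + M(50)) - r(180, -104) = √(7263 + 34) - (64 + 180) = √7297 - 1*244 = √7297 - 244 = -244 + √7297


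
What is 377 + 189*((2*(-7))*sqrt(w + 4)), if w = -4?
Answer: 377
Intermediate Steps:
377 + 189*((2*(-7))*sqrt(w + 4)) = 377 + 189*((2*(-7))*sqrt(-4 + 4)) = 377 + 189*(-14*sqrt(0)) = 377 + 189*(-14*0) = 377 + 189*0 = 377 + 0 = 377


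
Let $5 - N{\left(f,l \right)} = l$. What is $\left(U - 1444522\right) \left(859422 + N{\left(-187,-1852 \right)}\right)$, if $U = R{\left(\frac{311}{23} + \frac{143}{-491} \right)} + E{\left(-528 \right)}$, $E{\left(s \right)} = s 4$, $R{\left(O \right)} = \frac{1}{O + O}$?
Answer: $- \frac{124107130696383439}{99608} \approx -1.246 \cdot 10^{12}$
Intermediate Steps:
$N{\left(f,l \right)} = 5 - l$
$R{\left(O \right)} = \frac{1}{2 O}$
$E{\left(s \right)} = 4 s$
$U = - \frac{631104995}{298824}$ ($U = \frac{1}{2 \left(\frac{311}{23} + \frac{143}{-491}\right)} + 4 \left(-528\right) = \frac{1}{2 \left(311 \cdot \frac{1}{23} + 143 \left(- \frac{1}{491}\right)\right)} - 2112 = \frac{1}{2 \left(\frac{311}{23} - \frac{143}{491}\right)} - 2112 = \frac{1}{2 \cdot \frac{149412}{11293}} - 2112 = \frac{1}{2} \cdot \frac{11293}{149412} - 2112 = \frac{11293}{298824} - 2112 = - \frac{631104995}{298824} \approx -2112.0$)
$\left(U - 1444522\right) \left(859422 + N{\left(-187,-1852 \right)}\right) = \left(- \frac{631104995}{298824} - 1444522\right) \left(859422 + \left(5 - -1852\right)\right) = - \frac{432288947123 \left(859422 + \left(5 + 1852\right)\right)}{298824} = - \frac{432288947123 \left(859422 + 1857\right)}{298824} = \left(- \frac{432288947123}{298824}\right) 861279 = - \frac{124107130696383439}{99608}$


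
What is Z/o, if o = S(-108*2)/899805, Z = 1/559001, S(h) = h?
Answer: -299935/40248072 ≈ -0.0074522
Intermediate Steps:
Z = 1/559001 ≈ 1.7889e-6
o = -72/299935 (o = -108*2/899805 = -216*1/899805 = -72/299935 ≈ -0.00024005)
Z/o = 1/(559001*(-72/299935)) = (1/559001)*(-299935/72) = -299935/40248072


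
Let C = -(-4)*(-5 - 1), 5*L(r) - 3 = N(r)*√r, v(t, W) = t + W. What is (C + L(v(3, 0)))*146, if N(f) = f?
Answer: -17082/5 + 438*√3/5 ≈ -3264.7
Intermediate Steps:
v(t, W) = W + t
L(r) = ⅗ + r^(3/2)/5 (L(r) = ⅗ + (r*√r)/5 = ⅗ + r^(3/2)/5)
C = -24 (C = -(-4)*(-6) = -2*12 = -24)
(C + L(v(3, 0)))*146 = (-24 + (⅗ + (0 + 3)^(3/2)/5))*146 = (-24 + (⅗ + 3^(3/2)/5))*146 = (-24 + (⅗ + (3*√3)/5))*146 = (-24 + (⅗ + 3*√3/5))*146 = (-117/5 + 3*√3/5)*146 = -17082/5 + 438*√3/5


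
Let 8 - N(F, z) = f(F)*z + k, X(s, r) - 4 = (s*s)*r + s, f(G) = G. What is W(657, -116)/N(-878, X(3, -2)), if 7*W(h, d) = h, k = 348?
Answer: -657/69986 ≈ -0.0093876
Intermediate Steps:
W(h, d) = h/7
X(s, r) = 4 + s + r*s**2 (X(s, r) = 4 + ((s*s)*r + s) = 4 + (s**2*r + s) = 4 + (r*s**2 + s) = 4 + (s + r*s**2) = 4 + s + r*s**2)
N(F, z) = -340 - F*z (N(F, z) = 8 - (F*z + 348) = 8 - (348 + F*z) = 8 + (-348 - F*z) = -340 - F*z)
W(657, -116)/N(-878, X(3, -2)) = ((1/7)*657)/(-340 - 1*(-878)*(4 + 3 - 2*3**2)) = 657/(7*(-340 - 1*(-878)*(4 + 3 - 2*9))) = 657/(7*(-340 - 1*(-878)*(4 + 3 - 18))) = 657/(7*(-340 - 1*(-878)*(-11))) = 657/(7*(-340 - 9658)) = (657/7)/(-9998) = (657/7)*(-1/9998) = -657/69986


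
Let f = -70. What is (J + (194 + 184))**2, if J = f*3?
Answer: 28224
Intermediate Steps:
J = -210 (J = -70*3 = -210)
(J + (194 + 184))**2 = (-210 + (194 + 184))**2 = (-210 + 378)**2 = 168**2 = 28224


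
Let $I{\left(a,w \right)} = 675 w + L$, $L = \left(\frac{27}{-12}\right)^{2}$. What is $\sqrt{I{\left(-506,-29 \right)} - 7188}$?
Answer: $\frac{i \sqrt{428127}}{4} \approx 163.58 i$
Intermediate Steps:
$L = \frac{81}{16}$ ($L = \left(27 \left(- \frac{1}{12}\right)\right)^{2} = \left(- \frac{9}{4}\right)^{2} = \frac{81}{16} \approx 5.0625$)
$I{\left(a,w \right)} = \frac{81}{16} + 675 w$ ($I{\left(a,w \right)} = 675 w + \frac{81}{16} = \frac{81}{16} + 675 w$)
$\sqrt{I{\left(-506,-29 \right)} - 7188} = \sqrt{\left(\frac{81}{16} + 675 \left(-29\right)\right) - 7188} = \sqrt{\left(\frac{81}{16} - 19575\right) - 7188} = \sqrt{- \frac{313119}{16} - 7188} = \sqrt{- \frac{428127}{16}} = \frac{i \sqrt{428127}}{4}$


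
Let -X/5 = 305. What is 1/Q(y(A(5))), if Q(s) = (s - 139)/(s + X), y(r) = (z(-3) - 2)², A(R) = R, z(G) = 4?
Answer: 169/15 ≈ 11.267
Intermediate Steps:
X = -1525 (X = -5*305 = -1525)
y(r) = 4 (y(r) = (4 - 2)² = 2² = 4)
Q(s) = (-139 + s)/(-1525 + s) (Q(s) = (s - 139)/(s - 1525) = (-139 + s)/(-1525 + s))
1/Q(y(A(5))) = 1/((-139 + 4)/(-1525 + 4)) = 1/(-135/(-1521)) = 1/(-1/1521*(-135)) = 1/(15/169) = 169/15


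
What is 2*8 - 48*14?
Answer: -656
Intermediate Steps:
2*8 - 48*14 = 16 - 8*84 = 16 - 672 = -656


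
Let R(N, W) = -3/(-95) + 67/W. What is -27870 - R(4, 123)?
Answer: -325667684/11685 ≈ -27871.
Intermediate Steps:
R(N, W) = 3/95 + 67/W (R(N, W) = -3*(-1/95) + 67/W = 3/95 + 67/W)
-27870 - R(4, 123) = -27870 - (3/95 + 67/123) = -27870 - 1*6734/11685 = -27870 - 6734/11685 = -325667684/11685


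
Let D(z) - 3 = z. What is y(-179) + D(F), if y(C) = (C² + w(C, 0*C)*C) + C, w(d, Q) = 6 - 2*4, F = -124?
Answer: 32099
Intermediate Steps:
D(z) = 3 + z
w(d, Q) = -2 (w(d, Q) = 6 - 8 = -2)
y(C) = C² - C (y(C) = (C² - 2*C) + C = C² - C)
y(-179) + D(F) = -179*(-1 - 179) + (3 - 124) = -179*(-180) - 121 = 32220 - 121 = 32099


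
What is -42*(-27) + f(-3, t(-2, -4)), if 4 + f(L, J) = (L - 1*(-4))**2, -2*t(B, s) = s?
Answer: 1131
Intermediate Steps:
t(B, s) = -s/2
f(L, J) = -4 + (4 + L)**2 (f(L, J) = -4 + (L - 1*(-4))**2 = -4 + (L + 4)**2 = -4 + (4 + L)**2)
-42*(-27) + f(-3, t(-2, -4)) = -42*(-27) + (-4 + (4 - 3)**2) = 1134 + (-4 + 1**2) = 1134 + (-4 + 1) = 1134 - 3 = 1131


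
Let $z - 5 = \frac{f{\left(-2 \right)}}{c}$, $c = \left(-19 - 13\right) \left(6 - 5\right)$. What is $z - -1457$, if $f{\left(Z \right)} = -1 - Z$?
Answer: $\frac{46783}{32} \approx 1462.0$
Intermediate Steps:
$c = -32$ ($c = \left(-32\right) 1 = -32$)
$z = \frac{159}{32}$ ($z = 5 + \frac{-1 - -2}{-32} = 5 + \left(-1 + 2\right) \left(- \frac{1}{32}\right) = 5 + 1 \left(- \frac{1}{32}\right) = 5 - \frac{1}{32} = \frac{159}{32} \approx 4.9688$)
$z - -1457 = \frac{159}{32} - -1457 = \frac{159}{32} + 1457 = \frac{46783}{32}$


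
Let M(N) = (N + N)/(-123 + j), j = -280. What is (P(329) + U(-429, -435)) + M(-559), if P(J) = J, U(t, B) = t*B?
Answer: 5795350/31 ≈ 1.8695e+5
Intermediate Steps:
U(t, B) = B*t
M(N) = -2*N/403 (M(N) = (N + N)/(-123 - 280) = (2*N)/(-403) = (2*N)*(-1/403) = -2*N/403)
(P(329) + U(-429, -435)) + M(-559) = (329 - 435*(-429)) - 2/403*(-559) = (329 + 186615) + 86/31 = 186944 + 86/31 = 5795350/31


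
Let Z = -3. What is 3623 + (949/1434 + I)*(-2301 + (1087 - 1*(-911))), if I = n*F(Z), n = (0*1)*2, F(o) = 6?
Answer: 1635945/478 ≈ 3422.5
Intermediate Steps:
n = 0 (n = 0*2 = 0)
I = 0 (I = 0*6 = 0)
3623 + (949/1434 + I)*(-2301 + (1087 - 1*(-911))) = 3623 + (949/1434 + 0)*(-2301 + (1087 - 1*(-911))) = 3623 + (949*(1/1434) + 0)*(-2301 + (1087 + 911)) = 3623 + (949/1434 + 0)*(-2301 + 1998) = 3623 + (949/1434)*(-303) = 3623 - 95849/478 = 1635945/478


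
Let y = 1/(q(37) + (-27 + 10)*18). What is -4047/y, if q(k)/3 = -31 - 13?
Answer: 1772586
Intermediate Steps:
q(k) = -132 (q(k) = 3*(-31 - 13) = 3*(-44) = -132)
y = -1/438 (y = 1/(-132 + (-27 + 10)*18) = 1/(-132 - 17*18) = 1/(-132 - 306) = 1/(-438) = -1/438 ≈ -0.0022831)
-4047/y = -4047/(-1/438) = -4047*(-438) = 1772586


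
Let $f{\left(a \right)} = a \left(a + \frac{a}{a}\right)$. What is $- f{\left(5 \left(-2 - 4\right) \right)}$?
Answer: $-870$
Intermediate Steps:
$f{\left(a \right)} = a \left(1 + a\right)$ ($f{\left(a \right)} = a \left(a + 1\right) = a \left(1 + a\right)$)
$- f{\left(5 \left(-2 - 4\right) \right)} = - 5 \left(-2 - 4\right) \left(1 + 5 \left(-2 - 4\right)\right) = - 5 \left(-6\right) \left(1 + 5 \left(-6\right)\right) = - \left(-30\right) \left(1 - 30\right) = - \left(-30\right) \left(-29\right) = \left(-1\right) 870 = -870$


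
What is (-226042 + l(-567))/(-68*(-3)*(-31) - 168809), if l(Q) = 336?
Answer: 225706/175133 ≈ 1.2888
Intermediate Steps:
(-226042 + l(-567))/(-68*(-3)*(-31) - 168809) = (-226042 + 336)/(-68*(-3)*(-31) - 168809) = -225706/(204*(-31) - 168809) = -225706/(-6324 - 168809) = -225706/(-175133) = -225706*(-1/175133) = 225706/175133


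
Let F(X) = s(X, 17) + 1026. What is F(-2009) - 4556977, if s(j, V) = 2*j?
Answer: -4559969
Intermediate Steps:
F(X) = 1026 + 2*X (F(X) = 2*X + 1026 = 1026 + 2*X)
F(-2009) - 4556977 = (1026 + 2*(-2009)) - 4556977 = (1026 - 4018) - 4556977 = -2992 - 4556977 = -4559969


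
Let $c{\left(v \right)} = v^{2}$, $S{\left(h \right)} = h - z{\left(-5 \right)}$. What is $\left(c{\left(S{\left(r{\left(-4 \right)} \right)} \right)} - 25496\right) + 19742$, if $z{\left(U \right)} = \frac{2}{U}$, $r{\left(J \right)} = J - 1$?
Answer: $- \frac{143321}{25} \approx -5732.8$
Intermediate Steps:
$r{\left(J \right)} = -1 + J$ ($r{\left(J \right)} = J - 1 = -1 + J$)
$S{\left(h \right)} = \frac{2}{5} + h$ ($S{\left(h \right)} = h - \frac{2}{-5} = h - 2 \left(- \frac{1}{5}\right) = h - - \frac{2}{5} = h + \frac{2}{5} = \frac{2}{5} + h$)
$\left(c{\left(S{\left(r{\left(-4 \right)} \right)} \right)} - 25496\right) + 19742 = \left(\left(\frac{2}{5} - 5\right)^{2} - 25496\right) + 19742 = \left(\left(- \frac{23}{5}\right)^{2} - 25496\right) + 19742 = \left(\frac{529}{25} - 25496\right) + 19742 = - \frac{636871}{25} + 19742 = - \frac{143321}{25}$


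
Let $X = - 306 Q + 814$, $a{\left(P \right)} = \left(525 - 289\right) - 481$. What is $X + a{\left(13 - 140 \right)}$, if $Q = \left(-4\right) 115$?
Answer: $141329$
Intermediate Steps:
$Q = -460$
$a{\left(P \right)} = -245$ ($a{\left(P \right)} = 236 - 481 = -245$)
$X = 141574$ ($X = \left(-306\right) \left(-460\right) + 814 = 140760 + 814 = 141574$)
$X + a{\left(13 - 140 \right)} = 141574 - 245 = 141329$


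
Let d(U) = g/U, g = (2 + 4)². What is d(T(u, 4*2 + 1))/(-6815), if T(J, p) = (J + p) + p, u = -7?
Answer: -36/74965 ≈ -0.00048022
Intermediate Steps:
T(J, p) = J + 2*p
g = 36 (g = 6² = 36)
d(U) = 36/U
d(T(u, 4*2 + 1))/(-6815) = (36/(-7 + 2*(4*2 + 1)))/(-6815) = (36/(-7 + 2*(8 + 1)))*(-1/6815) = (36/(-7 + 2*9))*(-1/6815) = (36/(-7 + 18))*(-1/6815) = (36/11)*(-1/6815) = -36/74965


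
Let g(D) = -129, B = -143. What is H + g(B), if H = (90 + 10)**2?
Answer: 9871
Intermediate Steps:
H = 10000 (H = 100**2 = 10000)
H + g(B) = 10000 - 129 = 9871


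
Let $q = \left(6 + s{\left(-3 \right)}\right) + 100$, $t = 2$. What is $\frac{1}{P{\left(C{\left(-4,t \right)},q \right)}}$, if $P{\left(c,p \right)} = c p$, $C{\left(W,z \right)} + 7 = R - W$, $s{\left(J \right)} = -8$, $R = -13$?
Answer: $- \frac{1}{1568} \approx -0.00063775$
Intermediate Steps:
$q = 98$ ($q = \left(6 - 8\right) + 100 = -2 + 100 = 98$)
$C{\left(W,z \right)} = -20 - W$ ($C{\left(W,z \right)} = -7 - \left(13 + W\right) = -20 - W$)
$\frac{1}{P{\left(C{\left(-4,t \right)},q \right)}} = \frac{1}{\left(-20 - -4\right) 98} = \frac{1}{\left(-20 + 4\right) 98} = \frac{1}{\left(-16\right) 98} = \frac{1}{-1568} = - \frac{1}{1568}$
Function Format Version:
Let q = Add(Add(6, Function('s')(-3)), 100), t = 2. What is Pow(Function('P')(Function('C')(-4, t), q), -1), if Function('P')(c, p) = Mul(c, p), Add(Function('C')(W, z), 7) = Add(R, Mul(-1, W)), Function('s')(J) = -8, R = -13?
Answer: Rational(-1, 1568) ≈ -0.00063775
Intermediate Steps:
q = 98 (q = Add(Add(6, -8), 100) = Add(-2, 100) = 98)
Function('C')(W, z) = Add(-20, Mul(-1, W)) (Function('C')(W, z) = Add(-7, Add(-13, Mul(-1, W))) = Add(-20, Mul(-1, W)))
Pow(Function('P')(Function('C')(-4, t), q), -1) = Pow(Mul(Add(-20, Mul(-1, -4)), 98), -1) = Pow(Mul(Add(-20, 4), 98), -1) = Pow(Mul(-16, 98), -1) = Pow(-1568, -1) = Rational(-1, 1568)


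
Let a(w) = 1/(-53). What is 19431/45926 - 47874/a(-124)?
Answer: 116529069603/45926 ≈ 2.5373e+6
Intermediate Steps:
a(w) = -1/53
19431/45926 - 47874/a(-124) = 19431/45926 - 47874/(-1/53) = 19431*(1/45926) - 47874*(-53) = 19431/45926 + 2537322 = 116529069603/45926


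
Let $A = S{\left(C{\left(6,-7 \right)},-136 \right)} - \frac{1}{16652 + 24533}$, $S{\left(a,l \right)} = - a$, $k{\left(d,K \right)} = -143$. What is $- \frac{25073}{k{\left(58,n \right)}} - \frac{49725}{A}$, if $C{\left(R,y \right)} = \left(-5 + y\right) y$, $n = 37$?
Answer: $\frac{379594221368}{494714363} \approx 767.3$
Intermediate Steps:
$C{\left(R,y \right)} = y \left(-5 + y\right)$
$A = - \frac{3459541}{41185}$ ($A = - \left(-7\right) \left(-5 - 7\right) - \frac{1}{16652 + 24533} = - \left(-7\right) \left(-12\right) - \frac{1}{41185} = \left(-1\right) 84 - \frac{1}{41185} = -84 - \frac{1}{41185} = - \frac{3459541}{41185} \approx -84.0$)
$- \frac{25073}{k{\left(58,n \right)}} - \frac{49725}{A} = - \frac{25073}{-143} - \frac{49725}{- \frac{3459541}{41185}} = \left(-25073\right) \left(- \frac{1}{143}\right) - - \frac{2047924125}{3459541} = \frac{25073}{143} + \frac{2047924125}{3459541} = \frac{379594221368}{494714363}$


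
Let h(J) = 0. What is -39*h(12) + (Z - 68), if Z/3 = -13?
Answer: -107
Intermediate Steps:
Z = -39 (Z = 3*(-13) = -39)
-39*h(12) + (Z - 68) = -39*0 + (-39 - 68) = 0 - 107 = -107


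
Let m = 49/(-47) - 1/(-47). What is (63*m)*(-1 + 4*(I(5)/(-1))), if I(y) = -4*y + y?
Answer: -178416/47 ≈ -3796.1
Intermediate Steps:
I(y) = -3*y
m = -48/47 (m = 49*(-1/47) - 1*(-1/47) = -49/47 + 1/47 = -48/47 ≈ -1.0213)
(63*m)*(-1 + 4*(I(5)/(-1))) = (63*(-48/47))*(-1 + 4*(-3*5/(-1))) = -3024*(-1 + 4*(-15*(-1)))/47 = -3024*(-1 + 4*15)/47 = -3024*(-1 + 60)/47 = -3024/47*59 = -178416/47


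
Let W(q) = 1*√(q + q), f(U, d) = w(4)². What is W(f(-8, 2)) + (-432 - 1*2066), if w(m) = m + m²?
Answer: -2498 + 20*√2 ≈ -2469.7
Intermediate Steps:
f(U, d) = 400 (f(U, d) = (4*(1 + 4))² = (4*5)² = 20² = 400)
W(q) = √2*√q (W(q) = 1*√(2*q) = 1*(√2*√q) = √2*√q)
W(f(-8, 2)) + (-432 - 1*2066) = √2*√400 + (-432 - 1*2066) = √2*20 + (-432 - 2066) = 20*√2 - 2498 = -2498 + 20*√2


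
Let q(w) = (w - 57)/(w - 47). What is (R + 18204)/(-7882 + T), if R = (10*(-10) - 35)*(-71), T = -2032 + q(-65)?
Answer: -518728/185041 ≈ -2.8033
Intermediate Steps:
q(w) = (-57 + w)/(-47 + w)
T = -113731/56 (T = -2032 + (-57 - 65)/(-47 - 65) = -2032 - 122/(-112) = -2032 - 1/112*(-122) = -2032 + 61/56 = -113731/56 ≈ -2030.9)
R = 9585 (R = (-100 - 35)*(-71) = -135*(-71) = 9585)
(R + 18204)/(-7882 + T) = (9585 + 18204)/(-7882 - 113731/56) = 27789/(-555123/56) = 27789*(-56/555123) = -518728/185041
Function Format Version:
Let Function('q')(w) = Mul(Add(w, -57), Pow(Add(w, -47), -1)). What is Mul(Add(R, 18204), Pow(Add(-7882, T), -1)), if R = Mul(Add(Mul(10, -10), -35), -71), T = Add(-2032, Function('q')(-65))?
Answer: Rational(-518728, 185041) ≈ -2.8033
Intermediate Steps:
Function('q')(w) = Mul(Pow(Add(-47, w), -1), Add(-57, w)) (Function('q')(w) = Mul(Add(-57, w), Pow(Add(-47, w), -1)) = Mul(Pow(Add(-47, w), -1), Add(-57, w)))
T = Rational(-113731, 56) (T = Add(-2032, Mul(Pow(Add(-47, -65), -1), Add(-57, -65))) = Add(-2032, Mul(Pow(-112, -1), -122)) = Add(-2032, Mul(Rational(-1, 112), -122)) = Add(-2032, Rational(61, 56)) = Rational(-113731, 56) ≈ -2030.9)
R = 9585 (R = Mul(Add(-100, -35), -71) = Mul(-135, -71) = 9585)
Mul(Add(R, 18204), Pow(Add(-7882, T), -1)) = Mul(Add(9585, 18204), Pow(Add(-7882, Rational(-113731, 56)), -1)) = Mul(27789, Pow(Rational(-555123, 56), -1)) = Mul(27789, Rational(-56, 555123)) = Rational(-518728, 185041)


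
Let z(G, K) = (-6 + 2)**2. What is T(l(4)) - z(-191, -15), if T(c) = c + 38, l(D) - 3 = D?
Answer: 29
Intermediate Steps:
l(D) = 3 + D
z(G, K) = 16 (z(G, K) = (-4)**2 = 16)
T(c) = 38 + c
T(l(4)) - z(-191, -15) = (38 + (3 + 4)) - 1*16 = (38 + 7) - 16 = 45 - 16 = 29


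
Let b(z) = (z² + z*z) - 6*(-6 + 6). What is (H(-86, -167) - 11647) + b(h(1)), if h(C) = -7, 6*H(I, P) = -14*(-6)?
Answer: -11535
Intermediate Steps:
H(I, P) = 14 (H(I, P) = (-14*(-6))/6 = (⅙)*84 = 14)
b(z) = 2*z² (b(z) = (z² + z²) - 6*0 = 2*z² + 0 = 2*z²)
(H(-86, -167) - 11647) + b(h(1)) = (14 - 11647) + 2*(-7)² = -11633 + 2*49 = -11633 + 98 = -11535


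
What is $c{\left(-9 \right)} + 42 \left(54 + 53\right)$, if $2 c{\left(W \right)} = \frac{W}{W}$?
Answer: $\frac{8989}{2} \approx 4494.5$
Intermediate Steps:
$c{\left(W \right)} = \frac{1}{2}$ ($c{\left(W \right)} = \frac{W \frac{1}{W}}{2} = \frac{1}{2} \cdot 1 = \frac{1}{2}$)
$c{\left(-9 \right)} + 42 \left(54 + 53\right) = \frac{1}{2} + 42 \left(54 + 53\right) = \frac{1}{2} + 42 \cdot 107 = \frac{1}{2} + 4494 = \frac{8989}{2}$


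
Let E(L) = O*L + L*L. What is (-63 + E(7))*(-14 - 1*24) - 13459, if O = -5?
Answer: -11597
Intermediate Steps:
E(L) = L**2 - 5*L (E(L) = -5*L + L*L = -5*L + L**2 = L**2 - 5*L)
(-63 + E(7))*(-14 - 1*24) - 13459 = (-63 + 7*(-5 + 7))*(-14 - 1*24) - 13459 = (-63 + 7*2)*(-14 - 24) - 13459 = (-63 + 14)*(-38) - 13459 = -49*(-38) - 13459 = 1862 - 13459 = -11597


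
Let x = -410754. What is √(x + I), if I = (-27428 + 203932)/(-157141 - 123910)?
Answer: I*√32445370300144858/281051 ≈ 640.9*I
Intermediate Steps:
I = -176504/281051 (I = 176504/(-281051) = 176504*(-1/281051) = -176504/281051 ≈ -0.62801)
√(x + I) = √(-410754 - 176504/281051) = √(-115442998958/281051) = I*√32445370300144858/281051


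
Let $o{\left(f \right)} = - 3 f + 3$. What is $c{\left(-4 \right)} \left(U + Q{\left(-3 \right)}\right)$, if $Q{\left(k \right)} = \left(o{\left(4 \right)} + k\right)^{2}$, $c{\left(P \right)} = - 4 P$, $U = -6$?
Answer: $2208$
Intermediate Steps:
$o{\left(f \right)} = 3 - 3 f$
$Q{\left(k \right)} = \left(-9 + k\right)^{2}$ ($Q{\left(k \right)} = \left(\left(3 - 12\right) + k\right)^{2} = \left(-9 + k\right)^{2}$)
$c{\left(-4 \right)} \left(U + Q{\left(-3 \right)}\right) = \left(-4\right) \left(-4\right) \left(-6 + \left(-9 - 3\right)^{2}\right) = 16 \left(-6 + \left(-12\right)^{2}\right) = 16 \left(-6 + 144\right) = 16 \cdot 138 = 2208$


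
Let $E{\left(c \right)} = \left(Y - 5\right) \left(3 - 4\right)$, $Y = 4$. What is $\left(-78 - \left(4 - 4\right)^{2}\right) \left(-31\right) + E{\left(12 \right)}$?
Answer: $2419$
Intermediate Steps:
$E{\left(c \right)} = 1$ ($E{\left(c \right)} = \left(4 - 5\right) \left(3 - 4\right) = \left(-1\right) \left(-1\right) = 1$)
$\left(-78 - \left(4 - 4\right)^{2}\right) \left(-31\right) + E{\left(12 \right)} = \left(-78 - \left(4 - 4\right)^{2}\right) \left(-31\right) + 1 = \left(-78 - 0^{2}\right) \left(-31\right) + 1 = \left(-78 - 0\right) \left(-31\right) + 1 = \left(-78 + 0\right) \left(-31\right) + 1 = \left(-78\right) \left(-31\right) + 1 = 2418 + 1 = 2419$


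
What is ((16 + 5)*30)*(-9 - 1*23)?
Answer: -20160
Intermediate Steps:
((16 + 5)*30)*(-9 - 1*23) = (21*30)*(-9 - 23) = 630*(-32) = -20160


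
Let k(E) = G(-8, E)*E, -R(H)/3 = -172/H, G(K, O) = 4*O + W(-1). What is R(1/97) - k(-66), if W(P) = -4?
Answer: 32364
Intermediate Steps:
G(K, O) = -4 + 4*O (G(K, O) = 4*O - 4 = -4 + 4*O)
R(H) = 516/H (R(H) = -(-516)/H = 516/H)
k(E) = E*(-4 + 4*E) (k(E) = (-4 + 4*E)*E = E*(-4 + 4*E))
R(1/97) - k(-66) = 516/(1/97) - 4*(-66)*(-1 - 66) = 516/(1/97) - 4*(-66)*(-67) = 516*97 - 1*17688 = 50052 - 17688 = 32364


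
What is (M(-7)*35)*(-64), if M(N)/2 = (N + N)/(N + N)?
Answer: -4480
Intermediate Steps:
M(N) = 2 (M(N) = 2*((N + N)/(N + N)) = 2*((2*N)/((2*N))) = 2*((2*N)*(1/(2*N))) = 2*1 = 2)
(M(-7)*35)*(-64) = (2*35)*(-64) = 70*(-64) = -4480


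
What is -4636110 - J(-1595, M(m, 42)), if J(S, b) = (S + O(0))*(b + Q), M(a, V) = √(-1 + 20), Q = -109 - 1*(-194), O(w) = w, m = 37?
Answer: -4500535 + 1595*√19 ≈ -4.4936e+6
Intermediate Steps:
Q = 85 (Q = -109 + 194 = 85)
M(a, V) = √19
J(S, b) = S*(85 + b) (J(S, b) = (S + 0)*(b + 85) = S*(85 + b))
-4636110 - J(-1595, M(m, 42)) = -4636110 - (-1595)*(85 + √19) = -4636110 - (-135575 - 1595*√19) = -4636110 + (135575 + 1595*√19) = -4500535 + 1595*√19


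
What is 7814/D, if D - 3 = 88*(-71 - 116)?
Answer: -7814/16453 ≈ -0.47493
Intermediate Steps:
D = -16453 (D = 3 + 88*(-71 - 116) = 3 + 88*(-187) = 3 - 16456 = -16453)
7814/D = 7814/(-16453) = 7814*(-1/16453) = -7814/16453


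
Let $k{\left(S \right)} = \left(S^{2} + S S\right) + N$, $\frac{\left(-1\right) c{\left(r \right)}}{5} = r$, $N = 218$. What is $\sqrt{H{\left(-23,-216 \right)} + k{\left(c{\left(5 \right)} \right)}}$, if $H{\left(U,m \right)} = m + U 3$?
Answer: $13 \sqrt{7} \approx 34.395$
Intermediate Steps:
$c{\left(r \right)} = - 5 r$
$k{\left(S \right)} = 218 + 2 S^{2}$ ($k{\left(S \right)} = \left(S^{2} + S S\right) + 218 = \left(S^{2} + S^{2}\right) + 218 = 2 S^{2} + 218 = 218 + 2 S^{2}$)
$H{\left(U,m \right)} = m + 3 U$
$\sqrt{H{\left(-23,-216 \right)} + k{\left(c{\left(5 \right)} \right)}} = \sqrt{\left(-216 + 3 \left(-23\right)\right) + \left(218 + 2 \left(\left(-5\right) 5\right)^{2}\right)} = \sqrt{\left(-216 - 69\right) + \left(218 + 2 \left(-25\right)^{2}\right)} = \sqrt{-285 + \left(218 + 2 \cdot 625\right)} = \sqrt{-285 + \left(218 + 1250\right)} = \sqrt{-285 + 1468} = \sqrt{1183} = 13 \sqrt{7}$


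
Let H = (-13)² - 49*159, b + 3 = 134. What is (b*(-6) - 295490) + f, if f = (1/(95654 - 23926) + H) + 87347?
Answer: -15532770127/71728 ≈ -2.1655e+5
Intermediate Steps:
b = 131 (b = -3 + 134 = 131)
H = -7622 (H = 169 - 7791 = -7622)
f = 5718514801/71728 (f = (1/(95654 - 23926) - 7622) + 87347 = (1/71728 - 7622) + 87347 = -546710815/71728 + 87347 = 5718514801/71728 ≈ 79725.)
(b*(-6) - 295490) + f = (131*(-6) - 295490) + 5718514801/71728 = (-786 - 295490) + 5718514801/71728 = -296276 + 5718514801/71728 = -15532770127/71728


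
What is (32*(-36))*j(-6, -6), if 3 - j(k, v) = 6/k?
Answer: -4608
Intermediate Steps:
j(k, v) = 3 - 6/k
(32*(-36))*j(-6, -6) = (32*(-36))*(3 - 6/(-6)) = -1152*(3 - 6*(-⅙)) = -1152*(3 + 1) = -1152*4 = -4608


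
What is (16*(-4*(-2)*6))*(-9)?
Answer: -6912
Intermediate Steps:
(16*(-4*(-2)*6))*(-9) = (16*(8*6))*(-9) = (16*48)*(-9) = 768*(-9) = -6912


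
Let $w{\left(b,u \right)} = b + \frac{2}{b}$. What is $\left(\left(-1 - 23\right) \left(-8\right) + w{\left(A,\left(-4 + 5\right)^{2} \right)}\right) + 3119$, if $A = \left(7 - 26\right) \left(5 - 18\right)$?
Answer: $\frac{878828}{247} \approx 3558.0$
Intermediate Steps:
$A = 247$ ($A = \left(-19\right) \left(-13\right) = 247$)
$\left(\left(-1 - 23\right) \left(-8\right) + w{\left(A,\left(-4 + 5\right)^{2} \right)}\right) + 3119 = \left(\left(-1 - 23\right) \left(-8\right) + \left(247 + \frac{2}{247}\right)\right) + 3119 = \left(\left(-24\right) \left(-8\right) + \left(247 + 2 \cdot \frac{1}{247}\right)\right) + 3119 = \left(192 + \left(247 + \frac{2}{247}\right)\right) + 3119 = \left(192 + \frac{61011}{247}\right) + 3119 = \frac{108435}{247} + 3119 = \frac{878828}{247}$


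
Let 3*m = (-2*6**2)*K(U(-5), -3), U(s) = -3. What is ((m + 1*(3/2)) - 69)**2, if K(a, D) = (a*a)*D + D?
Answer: 1703025/4 ≈ 4.2576e+5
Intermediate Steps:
K(a, D) = D + D*a**2 (K(a, D) = a**2*D + D = D*a**2 + D = D + D*a**2)
m = 720 (m = ((-2*6**2)*(-3*(1 + (-3)**2)))/3 = ((-2*36)*(-3*(1 + 9)))/3 = (-(-216)*10)/3 = (-72*(-30))/3 = (1/3)*2160 = 720)
((m + 1*(3/2)) - 69)**2 = ((720 + 1*(3/2)) - 69)**2 = ((720 + 3/2) - 69)**2 = (1443/2 - 69)**2 = (1305/2)**2 = 1703025/4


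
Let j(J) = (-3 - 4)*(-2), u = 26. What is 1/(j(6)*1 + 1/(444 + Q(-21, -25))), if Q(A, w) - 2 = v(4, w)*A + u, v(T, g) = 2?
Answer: 430/6021 ≈ 0.071417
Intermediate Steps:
j(J) = 14 (j(J) = -7*(-2) = 14)
Q(A, w) = 28 + 2*A (Q(A, w) = 2 + (2*A + 26) = 2 + (26 + 2*A) = 28 + 2*A)
1/(j(6)*1 + 1/(444 + Q(-21, -25))) = 1/(14*1 + 1/(444 + (28 + 2*(-21)))) = 1/(14 + 1/(444 + (28 - 42))) = 1/(14 + 1/(444 - 14)) = 1/(14 + 1/430) = 1/(6021/430) = 430/6021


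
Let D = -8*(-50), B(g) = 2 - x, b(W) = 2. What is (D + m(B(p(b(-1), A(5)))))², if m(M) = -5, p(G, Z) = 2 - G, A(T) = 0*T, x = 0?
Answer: 156025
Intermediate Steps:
A(T) = 0
B(g) = 2 (B(g) = 2 - 1*0 = 2 + 0 = 2)
D = 400
(D + m(B(p(b(-1), A(5)))))² = (400 - 5)² = 395² = 156025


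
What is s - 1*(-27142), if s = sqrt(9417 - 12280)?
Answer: 27142 + I*sqrt(2863) ≈ 27142.0 + 53.507*I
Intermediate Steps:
s = I*sqrt(2863) (s = sqrt(-2863) = I*sqrt(2863) ≈ 53.507*I)
s - 1*(-27142) = I*sqrt(2863) - 1*(-27142) = I*sqrt(2863) + 27142 = 27142 + I*sqrt(2863)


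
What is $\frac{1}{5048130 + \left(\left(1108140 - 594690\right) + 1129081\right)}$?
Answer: $\frac{1}{6690661} \approx 1.4946 \cdot 10^{-7}$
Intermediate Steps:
$\frac{1}{5048130 + \left(\left(1108140 - 594690\right) + 1129081\right)} = \frac{1}{5048130 + \left(513450 + 1129081\right)} = \frac{1}{5048130 + 1642531} = \frac{1}{6690661}$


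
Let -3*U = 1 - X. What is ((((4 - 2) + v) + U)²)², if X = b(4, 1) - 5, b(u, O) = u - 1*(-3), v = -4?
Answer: 625/81 ≈ 7.7160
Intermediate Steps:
b(u, O) = 3 + u (b(u, O) = u + 3 = 3 + u)
X = 2 (X = (3 + 4) - 5 = 7 - 5 = 2)
U = ⅓ (U = -(1 - 1*2)/3 = -(1 - 2)/3 = -⅓*(-1) = ⅓ ≈ 0.33333)
((((4 - 2) + v) + U)²)² = ((((4 - 2) - 4) + ⅓)²)² = (((2 - 4) + ⅓)²)² = ((-2 + ⅓)²)² = ((-5/3)²)² = (25/9)² = 625/81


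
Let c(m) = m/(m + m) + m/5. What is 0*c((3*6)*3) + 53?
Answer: 53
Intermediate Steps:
c(m) = ½ + m/5 (c(m) = m/((2*m)) + m*(⅕) = m*(1/(2*m)) + m/5 = ½ + m/5)
0*c((3*6)*3) + 53 = 0*(½ + ((3*6)*3)/5) + 53 = 0*(½ + (18*3)/5) + 53 = 0*(½ + (⅕)*54) + 53 = 0*(½ + 54/5) + 53 = 0*(113/10) + 53 = 0 + 53 = 53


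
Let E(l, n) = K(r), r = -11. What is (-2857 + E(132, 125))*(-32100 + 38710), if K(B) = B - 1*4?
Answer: -18983920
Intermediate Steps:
K(B) = -4 + B (K(B) = B - 4 = -4 + B)
E(l, n) = -15 (E(l, n) = -4 - 11 = -15)
(-2857 + E(132, 125))*(-32100 + 38710) = (-2857 - 15)*(-32100 + 38710) = -2872*6610 = -18983920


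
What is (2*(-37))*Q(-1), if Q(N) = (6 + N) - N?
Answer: -444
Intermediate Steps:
Q(N) = 6
(2*(-37))*Q(-1) = (2*(-37))*6 = -74*6 = -444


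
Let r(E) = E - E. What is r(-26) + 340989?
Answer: 340989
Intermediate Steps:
r(E) = 0
r(-26) + 340989 = 0 + 340989 = 340989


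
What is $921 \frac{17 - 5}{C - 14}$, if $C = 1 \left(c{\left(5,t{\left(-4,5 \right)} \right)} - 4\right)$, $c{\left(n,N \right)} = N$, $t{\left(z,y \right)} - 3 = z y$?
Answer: $- \frac{11052}{35} \approx -315.77$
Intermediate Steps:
$t{\left(z,y \right)} = 3 + y z$ ($t{\left(z,y \right)} = 3 + z y = 3 + y z$)
$C = -21$ ($C = 1 \left(\left(3 + 5 \left(-4\right)\right) - 4\right) = 1 \left(\left(3 - 20\right) - 4\right) = 1 \left(-17 - 4\right) = 1 \left(-21\right) = -21$)
$921 \frac{17 - 5}{C - 14} = 921 \frac{17 - 5}{-21 - 14} = 921 \frac{12}{-35} = 921 \cdot 12 \left(- \frac{1}{35}\right) = 921 \left(- \frac{12}{35}\right) = - \frac{11052}{35}$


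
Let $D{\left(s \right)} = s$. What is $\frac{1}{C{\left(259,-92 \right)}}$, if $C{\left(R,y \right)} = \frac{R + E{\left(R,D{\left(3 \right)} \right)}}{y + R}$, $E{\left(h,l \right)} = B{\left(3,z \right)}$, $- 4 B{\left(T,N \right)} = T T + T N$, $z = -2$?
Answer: $\frac{668}{1033} \approx 0.64666$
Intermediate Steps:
$B{\left(T,N \right)} = - \frac{T^{2}}{4} - \frac{N T}{4}$ ($B{\left(T,N \right)} = - \frac{T T + T N}{4} = - \frac{T^{2} + N T}{4} = - \frac{T^{2}}{4} - \frac{N T}{4}$)
$E{\left(h,l \right)} = - \frac{3}{4}$ ($E{\left(h,l \right)} = \left(- \frac{1}{4}\right) 3 \left(-2 + 3\right) = \left(- \frac{1}{4}\right) 3 \cdot 1 = - \frac{3}{4}$)
$C{\left(R,y \right)} = \frac{- \frac{3}{4} + R}{R + y}$ ($C{\left(R,y \right)} = \frac{R - \frac{3}{4}}{y + R} = \frac{- \frac{3}{4} + R}{R + y}$)
$\frac{1}{C{\left(259,-92 \right)}} = \frac{1}{\frac{1}{259 - 92} \left(- \frac{3}{4} + 259\right)} = \frac{1}{\frac{1}{167} \cdot \frac{1033}{4}} = \frac{1}{\frac{1033}{668}} = \frac{668}{1033}$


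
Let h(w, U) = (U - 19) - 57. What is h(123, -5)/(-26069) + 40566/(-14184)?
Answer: -176061025/61627116 ≈ -2.8569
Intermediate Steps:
h(w, U) = -76 + U (h(w, U) = (-19 + U) - 57 = -76 + U)
h(123, -5)/(-26069) + 40566/(-14184) = (-76 - 5)/(-26069) + 40566/(-14184) = -81*(-1/26069) + 40566*(-1/14184) = 81/26069 - 6761/2364 = -176061025/61627116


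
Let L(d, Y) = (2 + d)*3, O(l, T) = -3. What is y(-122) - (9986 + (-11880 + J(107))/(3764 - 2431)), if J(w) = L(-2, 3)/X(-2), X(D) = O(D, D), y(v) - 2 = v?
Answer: -13459418/1333 ≈ -10097.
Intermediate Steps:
L(d, Y) = 6 + 3*d
y(v) = 2 + v
X(D) = -3
J(w) = 0 (J(w) = (6 + 3*(-2))/(-3) = (6 - 6)*(-⅓) = 0*(-⅓) = 0)
y(-122) - (9986 + (-11880 + J(107))/(3764 - 2431)) = (2 - 122) - (9986 + (-11880 + 0)/(3764 - 2431)) = -120 - (9986 - 11880/1333) = -120 - 1*13299458/1333 = -120 - 13299458/1333 = -13459418/1333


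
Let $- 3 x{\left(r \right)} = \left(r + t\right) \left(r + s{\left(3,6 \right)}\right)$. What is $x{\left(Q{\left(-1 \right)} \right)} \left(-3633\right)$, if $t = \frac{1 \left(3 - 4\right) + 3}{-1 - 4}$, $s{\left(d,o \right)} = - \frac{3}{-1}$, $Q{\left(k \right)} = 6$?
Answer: $\frac{305172}{5} \approx 61034.0$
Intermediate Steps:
$s{\left(d,o \right)} = 3$ ($s{\left(d,o \right)} = \left(-3\right) \left(-1\right) = 3$)
$t = - \frac{2}{5}$ ($t = \frac{1 \left(-1\right) + 3}{-5} = \left(-1 + 3\right) \left(- \frac{1}{5}\right) = 2 \left(- \frac{1}{5}\right) = - \frac{2}{5} \approx -0.4$)
$x{\left(r \right)} = - \frac{\left(3 + r\right) \left(- \frac{2}{5} + r\right)}{3}$ ($x{\left(r \right)} = - \frac{\left(r - \frac{2}{5}\right) \left(r + 3\right)}{3} = - \frac{\left(- \frac{2}{5} + r\right) \left(3 + r\right)}{3} = - \frac{\left(3 + r\right) \left(- \frac{2}{5} + r\right)}{3}$)
$x{\left(Q{\left(-1 \right)} \right)} \left(-3633\right) = \left(\frac{2}{5} - \frac{26}{5} - \frac{6^{2}}{3}\right) \left(-3633\right) = \left(\frac{2}{5} - \frac{26}{5} - 12\right) \left(-3633\right) = \left(- \frac{84}{5}\right) \left(-3633\right) = \frac{305172}{5}$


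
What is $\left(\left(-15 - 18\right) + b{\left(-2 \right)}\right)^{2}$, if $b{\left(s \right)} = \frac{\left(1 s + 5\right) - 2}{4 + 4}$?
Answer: $\frac{69169}{64} \approx 1080.8$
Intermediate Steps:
$b{\left(s \right)} = \frac{3}{8} + \frac{s}{8}$ ($b{\left(s \right)} = \frac{\left(s + 5\right) - 2}{8} = \left(\left(5 + s\right) - 2\right) \frac{1}{8} = \left(3 + s\right) \frac{1}{8} = \frac{3}{8} + \frac{s}{8}$)
$\left(\left(-15 - 18\right) + b{\left(-2 \right)}\right)^{2} = \left(\left(-15 - 18\right) + \left(\frac{3}{8} + \frac{1}{8} \left(-2\right)\right)\right)^{2} = \left(-33 + \left(\frac{3}{8} - \frac{1}{4}\right)\right)^{2} = \left(-33 + \frac{1}{8}\right)^{2} = \left(- \frac{263}{8}\right)^{2} = \frac{69169}{64}$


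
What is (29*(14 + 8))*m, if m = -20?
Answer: -12760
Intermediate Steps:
(29*(14 + 8))*m = (29*(14 + 8))*(-20) = (29*22)*(-20) = 638*(-20) = -12760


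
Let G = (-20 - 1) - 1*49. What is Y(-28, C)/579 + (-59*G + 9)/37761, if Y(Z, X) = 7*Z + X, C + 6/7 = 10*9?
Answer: -1274429/17005037 ≈ -0.074944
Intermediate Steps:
C = 624/7 (C = -6/7 + 10*9 = -6/7 + 90 = 624/7 ≈ 89.143)
Y(Z, X) = X + 7*Z
G = -70 (G = -21 - 49 = -70)
Y(-28, C)/579 + (-59*G + 9)/37761 = (624/7 + 7*(-28))/579 + (-59*(-70) + 9)/37761 = (624/7 - 196)*(1/579) + (4130 + 9)*(1/37761) = -748/7*1/579 + 4139*(1/37761) = -748/4053 + 4139/37761 = -1274429/17005037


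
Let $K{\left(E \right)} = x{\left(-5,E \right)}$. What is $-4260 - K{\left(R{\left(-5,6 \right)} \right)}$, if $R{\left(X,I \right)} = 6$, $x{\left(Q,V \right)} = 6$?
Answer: $-4266$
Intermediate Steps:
$K{\left(E \right)} = 6$
$-4260 - K{\left(R{\left(-5,6 \right)} \right)} = -4260 - 6 = -4266$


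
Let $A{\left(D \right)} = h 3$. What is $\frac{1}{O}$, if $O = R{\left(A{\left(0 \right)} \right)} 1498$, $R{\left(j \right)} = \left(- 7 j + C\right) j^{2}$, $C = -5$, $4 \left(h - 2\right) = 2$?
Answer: $- \frac{4}{19380375} \approx -2.0639 \cdot 10^{-7}$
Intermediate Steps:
$h = \frac{5}{2}$ ($h = 2 + \frac{1}{4} \cdot 2 = 2 + \frac{1}{2} = \frac{5}{2} \approx 2.5$)
$A{\left(D \right)} = \frac{15}{2}$ ($A{\left(D \right)} = \frac{5}{2} \cdot 3 = \frac{15}{2}$)
$R{\left(j \right)} = j^{2} \left(-5 - 7 j\right)$ ($R{\left(j \right)} = \left(- 7 j - 5\right) j^{2} = \left(-5 - 7 j\right) j^{2} = j^{2} \left(-5 - 7 j\right)$)
$O = - \frac{19380375}{4}$ ($O = \left(\frac{15}{2}\right)^{2} \left(-5 - \frac{105}{2}\right) 1498 = \frac{225 \left(-5 - \frac{105}{2}\right)}{4} \cdot 1498 = \frac{225}{4} \left(- \frac{115}{2}\right) 1498 = \left(- \frac{25875}{8}\right) 1498 = - \frac{19380375}{4} \approx -4.8451 \cdot 10^{6}$)
$\frac{1}{O} = \frac{1}{- \frac{19380375}{4}} = - \frac{4}{19380375}$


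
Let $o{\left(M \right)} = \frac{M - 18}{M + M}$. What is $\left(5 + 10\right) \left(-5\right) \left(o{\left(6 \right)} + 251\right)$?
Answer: $-18750$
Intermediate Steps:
$o{\left(M \right)} = \frac{-18 + M}{2 M}$
$\left(5 + 10\right) \left(-5\right) \left(o{\left(6 \right)} + 251\right) = \left(5 + 10\right) \left(-5\right) \left(\frac{-18 + 6}{2 \cdot 6} + 251\right) = 15 \left(-5\right) \left(\frac{1}{2} \cdot \frac{1}{6} \left(-12\right) + 251\right) = - 75 \left(-1 + 251\right) = \left(-75\right) 250 = -18750$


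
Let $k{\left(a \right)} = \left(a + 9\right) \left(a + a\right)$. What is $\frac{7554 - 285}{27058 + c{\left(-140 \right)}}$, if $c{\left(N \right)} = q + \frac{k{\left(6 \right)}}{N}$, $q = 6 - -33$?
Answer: $\frac{50883}{189670} \approx 0.26827$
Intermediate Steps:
$k{\left(a \right)} = 2 a \left(9 + a\right)$ ($k{\left(a \right)} = \left(9 + a\right) 2 a = 2 a \left(9 + a\right)$)
$q = 39$ ($q = 6 + 33 = 39$)
$c{\left(N \right)} = 39 + \frac{180}{N}$ ($c{\left(N \right)} = 39 + \frac{2 \cdot 6 \left(9 + 6\right)}{N} = 39 + \frac{2 \cdot 6 \cdot 15}{N} = 39 + \frac{180}{N}$)
$\frac{7554 - 285}{27058 + c{\left(-140 \right)}} = \frac{7554 - 285}{27058 + \left(39 + \frac{180}{-140}\right)} = \frac{7269}{27058 + \left(39 + 180 \left(- \frac{1}{140}\right)\right)} = \frac{7269}{27058 + \left(39 - \frac{9}{7}\right)} = \frac{7269}{27058 + \frac{264}{7}} = \frac{7269}{\frac{189670}{7}} = 7269 \cdot \frac{7}{189670} = \frac{50883}{189670}$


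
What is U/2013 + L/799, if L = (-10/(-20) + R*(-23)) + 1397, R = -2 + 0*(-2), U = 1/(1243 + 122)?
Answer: 7932741413/4390896510 ≈ 1.8066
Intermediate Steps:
U = 1/1365 ≈ 0.00073260
R = -2 (R = -2 + 0 = -2)
L = 2887/2 (L = (-10/(-20) - 2*(-23)) + 1397 = (-10*(-1/20) + 46) + 1397 = (1/2 + 46) + 1397 = 93/2 + 1397 = 2887/2 ≈ 1443.5)
U/2013 + L/799 = (1/1365)/2013 + (2887/2)/799 = (1/1365)*(1/2013) + (2887/2)*(1/799) = 1/2747745 + 2887/1598 = 7932741413/4390896510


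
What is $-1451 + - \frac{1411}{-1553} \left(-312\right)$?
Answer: $- \frac{2693635}{1553} \approx -1734.5$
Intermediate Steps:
$-1451 + - \frac{1411}{-1553} \left(-312\right) = -1451 + \left(-1411\right) \left(- \frac{1}{1553}\right) \left(-312\right) = -1451 + \frac{1411}{1553} \left(-312\right) = -1451 - \frac{440232}{1553} = - \frac{2693635}{1553}$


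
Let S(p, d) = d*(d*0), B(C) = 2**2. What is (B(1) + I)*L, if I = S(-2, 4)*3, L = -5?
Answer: -20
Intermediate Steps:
B(C) = 4
S(p, d) = 0 (S(p, d) = d*0 = 0)
I = 0 (I = 0*3 = 0)
(B(1) + I)*L = (4 + 0)*(-5) = 4*(-5) = -20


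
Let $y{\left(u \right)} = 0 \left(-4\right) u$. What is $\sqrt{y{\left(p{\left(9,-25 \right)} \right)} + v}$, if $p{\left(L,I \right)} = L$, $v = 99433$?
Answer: $\sqrt{99433} \approx 315.33$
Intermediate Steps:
$y{\left(u \right)} = 0$ ($y{\left(u \right)} = 0 u = 0$)
$\sqrt{y{\left(p{\left(9,-25 \right)} \right)} + v} = \sqrt{0 + 99433} = \sqrt{99433}$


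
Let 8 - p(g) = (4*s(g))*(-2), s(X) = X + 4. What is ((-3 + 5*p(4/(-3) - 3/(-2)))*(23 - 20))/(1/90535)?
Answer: 55316885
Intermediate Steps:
s(X) = 4 + X
p(g) = 40 + 8*g (p(g) = 8 - 4*(4 + g)*(-2) = 8 - (16 + 4*g)*(-2) = 8 - (-32 - 8*g) = 8 + (32 + 8*g) = 40 + 8*g)
((-3 + 5*p(4/(-3) - 3/(-2)))*(23 - 20))/(1/90535) = ((-3 + 5*(40 + 8*(4/(-3) - 3/(-2))))*(23 - 20))/(1/90535) = ((-3 + 5*(40 + 8*(4*(-1/3) - 3*(-1/2))))*3)/(1/90535) = ((-3 + 5*(40 + 8*(-4/3 + 3/2)))*3)*90535 = ((-3 + 5*(40 + 8*(1/6)))*3)*90535 = ((-3 + 5*(40 + 4/3))*3)*90535 = ((-3 + 5*(124/3))*3)*90535 = ((-3 + 620/3)*3)*90535 = ((611/3)*3)*90535 = 611*90535 = 55316885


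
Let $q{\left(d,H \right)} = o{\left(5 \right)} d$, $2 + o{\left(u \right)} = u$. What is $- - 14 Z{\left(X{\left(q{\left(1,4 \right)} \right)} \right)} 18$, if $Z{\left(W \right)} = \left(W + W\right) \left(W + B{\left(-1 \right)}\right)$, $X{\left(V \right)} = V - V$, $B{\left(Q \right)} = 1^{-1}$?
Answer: $0$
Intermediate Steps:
$o{\left(u \right)} = -2 + u$
$B{\left(Q \right)} = 1$
$q{\left(d,H \right)} = 3 d$ ($q{\left(d,H \right)} = \left(-2 + 5\right) d = 3 d$)
$X{\left(V \right)} = 0$
$Z{\left(W \right)} = 2 W \left(1 + W\right)$ ($Z{\left(W \right)} = \left(W + W\right) \left(W + 1\right) = 2 W \left(1 + W\right)$)
$- - 14 Z{\left(X{\left(q{\left(1,4 \right)} \right)} \right)} 18 = - - 14 \cdot 2 \cdot 0 \left(1 + 0\right) 18 = - - 14 \cdot 2 \cdot 0 \cdot 1 \cdot 18 = - \left(-14\right) 0 \cdot 18 = - 0 \cdot 18 = \left(-1\right) 0 = 0$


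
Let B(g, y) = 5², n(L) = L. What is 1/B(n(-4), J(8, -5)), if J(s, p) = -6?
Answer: 1/25 ≈ 0.040000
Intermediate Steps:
B(g, y) = 25
1/B(n(-4), J(8, -5)) = 1/25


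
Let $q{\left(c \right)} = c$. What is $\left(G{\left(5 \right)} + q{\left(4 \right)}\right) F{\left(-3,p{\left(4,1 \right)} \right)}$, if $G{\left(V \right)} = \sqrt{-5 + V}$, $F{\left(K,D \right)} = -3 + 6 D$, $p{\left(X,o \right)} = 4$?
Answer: $84$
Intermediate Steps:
$\left(G{\left(5 \right)} + q{\left(4 \right)}\right) F{\left(-3,p{\left(4,1 \right)} \right)} = \left(\sqrt{-5 + 5} + 4\right) \left(-3 + 6 \cdot 4\right) = \left(\sqrt{0} + 4\right) \left(-3 + 24\right) = \left(0 + 4\right) 21 = 4 \cdot 21 = 84$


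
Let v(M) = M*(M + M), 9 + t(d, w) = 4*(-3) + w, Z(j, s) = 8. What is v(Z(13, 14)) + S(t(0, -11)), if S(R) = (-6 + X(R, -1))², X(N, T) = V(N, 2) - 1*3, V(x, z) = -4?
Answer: 297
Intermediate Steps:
X(N, T) = -7 (X(N, T) = -4 - 1*3 = -4 - 3 = -7)
t(d, w) = -21 + w (t(d, w) = -9 + (4*(-3) + w) = -9 + (-12 + w) = -21 + w)
v(M) = 2*M² (v(M) = M*(2*M) = 2*M²)
S(R) = 169 (S(R) = (-6 - 7)² = (-13)² = 169)
v(Z(13, 14)) + S(t(0, -11)) = 2*8² + 169 = 2*64 + 169 = 128 + 169 = 297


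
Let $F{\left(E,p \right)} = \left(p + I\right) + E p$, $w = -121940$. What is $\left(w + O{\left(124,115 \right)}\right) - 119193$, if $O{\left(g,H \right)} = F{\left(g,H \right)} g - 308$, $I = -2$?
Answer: $1540811$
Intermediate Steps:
$F{\left(E,p \right)} = -2 + p + E p$ ($F{\left(E,p \right)} = \left(p - 2\right) + E p = \left(-2 + p\right) + E p = -2 + p + E p$)
$O{\left(g,H \right)} = -308 + g \left(-2 + H + H g\right)$ ($O{\left(g,H \right)} = \left(-2 + H + g H\right) g - 308 = \left(-2 + H + H g\right) g - 308 = g \left(-2 + H + H g\right) - 308 = -308 + g \left(-2 + H + H g\right)$)
$\left(w + O{\left(124,115 \right)}\right) - 119193 = \left(-121940 - \left(308 - 124 \left(-2 + 115 + 115 \cdot 124\right)\right)\right) - 119193 = \left(-121940 - \left(308 - 124 \left(-2 + 115 + 14260\right)\right)\right) - 119193 = \left(-121940 + \left(-308 + 124 \cdot 14373\right)\right) - 119193 = \left(-121940 + \left(-308 + 1782252\right)\right) - 119193 = \left(-121940 + 1781944\right) - 119193 = 1660004 - 119193 = 1540811$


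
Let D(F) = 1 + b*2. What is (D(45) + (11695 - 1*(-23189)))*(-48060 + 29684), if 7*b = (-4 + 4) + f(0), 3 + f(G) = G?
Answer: -4487217064/7 ≈ -6.4103e+8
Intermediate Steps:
f(G) = -3 + G
b = -3/7 (b = ((-4 + 4) + (-3 + 0))/7 = (0 - 3)/7 = (⅐)*(-3) = -3/7 ≈ -0.42857)
D(F) = ⅐ (D(F) = 1 - 3/7*2 = 1 - 6/7 = ⅐)
(D(45) + (11695 - 1*(-23189)))*(-48060 + 29684) = (⅐ + (11695 - 1*(-23189)))*(-48060 + 29684) = (⅐ + (11695 + 23189))*(-18376) = (⅐ + 34884)*(-18376) = (244189/7)*(-18376) = -4487217064/7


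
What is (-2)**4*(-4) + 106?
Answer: 42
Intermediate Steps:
(-2)**4*(-4) + 106 = 16*(-4) + 106 = -64 + 106 = 42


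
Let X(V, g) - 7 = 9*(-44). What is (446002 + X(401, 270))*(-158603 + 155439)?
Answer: -1409919532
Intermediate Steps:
X(V, g) = -389 (X(V, g) = 7 + 9*(-44) = 7 - 396 = -389)
(446002 + X(401, 270))*(-158603 + 155439) = (446002 - 389)*(-158603 + 155439) = 445613*(-3164) = -1409919532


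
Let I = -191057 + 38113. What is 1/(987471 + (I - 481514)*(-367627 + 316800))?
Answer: 1/32248584237 ≈ 3.1009e-11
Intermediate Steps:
I = -152944
1/(987471 + (I - 481514)*(-367627 + 316800)) = 1/(987471 + (-152944 - 481514)*(-367627 + 316800)) = 1/(987471 - 634458*(-50827)) = 1/(987471 + 32247596766) = 1/32248584237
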